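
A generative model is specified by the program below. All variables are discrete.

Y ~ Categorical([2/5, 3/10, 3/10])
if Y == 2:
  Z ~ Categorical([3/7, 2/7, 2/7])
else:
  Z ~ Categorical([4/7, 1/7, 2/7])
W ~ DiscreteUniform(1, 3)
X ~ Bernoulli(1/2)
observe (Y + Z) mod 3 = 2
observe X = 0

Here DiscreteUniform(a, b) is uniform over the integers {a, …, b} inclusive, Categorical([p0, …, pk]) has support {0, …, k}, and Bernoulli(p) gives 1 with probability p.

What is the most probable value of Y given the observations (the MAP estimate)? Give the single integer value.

Enumerate traces; 9 have nonzero weight after conditioning:
  (Y=0, Z=2, W=1, X=0) weight 2/105
  (Y=0, Z=2, W=2, X=0) weight 2/105
  (Y=0, Z=2, W=3, X=0) weight 2/105
  (Y=1, Z=1, W=1, X=0) weight 1/140
  (Y=1, Z=1, W=2, X=0) weight 1/140
  (Y=1, Z=1, W=3, X=0) weight 1/140
  (Y=2, Z=0, W=1, X=0) weight 3/140
  (Y=2, Z=0, W=2, X=0) weight 3/140
  … 1 more
Group by Y:
  weight(Y=0) = 2/35
  weight(Y=1) = 3/140
  weight(Y=2) = 9/140
Total weight = 2/35 + 3/140 + 9/140 = 1/7
P(Y=0 | obs) = 2/35 / 1/7 = 2/5
P(Y=1 | obs) = 3/140 / 1/7 = 3/20
P(Y=2 | obs) = 9/140 / 1/7 = 9/20
argmax = 2

argmax_v P(Y = v | obs) = 2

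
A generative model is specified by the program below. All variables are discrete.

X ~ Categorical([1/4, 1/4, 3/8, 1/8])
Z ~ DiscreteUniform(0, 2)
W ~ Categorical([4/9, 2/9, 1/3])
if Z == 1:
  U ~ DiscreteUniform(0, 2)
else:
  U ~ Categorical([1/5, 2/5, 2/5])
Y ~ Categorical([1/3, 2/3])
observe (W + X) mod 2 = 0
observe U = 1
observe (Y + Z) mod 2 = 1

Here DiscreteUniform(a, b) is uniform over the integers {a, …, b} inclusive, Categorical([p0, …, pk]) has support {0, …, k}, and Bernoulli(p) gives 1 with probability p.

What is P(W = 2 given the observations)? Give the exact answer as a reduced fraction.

Enumerate traces; 18 have nonzero weight after conditioning:
  (X=0, Z=0, W=0, U=1, Y=1) weight 4/405
  (X=0, Z=0, W=2, U=1, Y=1) weight 1/135
  (X=0, Z=1, W=0, U=1, Y=0) weight 1/243
  (X=0, Z=1, W=2, U=1, Y=0) weight 1/324
  (X=0, Z=2, W=0, U=1, Y=1) weight 4/405
  (X=0, Z=2, W=2, U=1, Y=1) weight 1/135
  (X=1, Z=0, W=1, U=1, Y=1) weight 2/405
  (X=1, Z=1, W=1, U=1, Y=0) weight 1/486
  … 10 more
Group by W:
  weight(W=0) = 29/486
  weight(W=1) = 29/1620
  weight(W=2) = 29/648
Total weight = 29/486 + 29/1620 + 29/648 = 1189/9720
P(W=0 | obs) = 29/486 / 1189/9720 = 20/41
P(W=1 | obs) = 29/1620 / 1189/9720 = 6/41
P(W=2 | obs) = 29/648 / 1189/9720 = 15/41

P(W = 2 | obs) = 15/41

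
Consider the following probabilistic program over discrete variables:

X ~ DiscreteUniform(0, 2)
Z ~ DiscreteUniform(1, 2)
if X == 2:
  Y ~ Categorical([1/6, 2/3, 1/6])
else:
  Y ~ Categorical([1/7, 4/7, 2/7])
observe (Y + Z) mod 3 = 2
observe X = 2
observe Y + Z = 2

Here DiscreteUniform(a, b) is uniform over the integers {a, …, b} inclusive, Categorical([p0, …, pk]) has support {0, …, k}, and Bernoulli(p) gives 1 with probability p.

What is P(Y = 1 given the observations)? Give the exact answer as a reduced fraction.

P(Y = 1 | obs) = 4/5

Enumerate traces; 2 have nonzero weight after conditioning:
  (X=2, Z=1, Y=1) weight 1/9
  (X=2, Z=2, Y=0) weight 1/36
Group by Y:
  weight(Y=0) = 1/36
  weight(Y=1) = 1/9
Total weight = 1/36 + 1/9 = 5/36
P(Y=0 | obs) = 1/36 / 5/36 = 1/5
P(Y=1 | obs) = 1/9 / 5/36 = 4/5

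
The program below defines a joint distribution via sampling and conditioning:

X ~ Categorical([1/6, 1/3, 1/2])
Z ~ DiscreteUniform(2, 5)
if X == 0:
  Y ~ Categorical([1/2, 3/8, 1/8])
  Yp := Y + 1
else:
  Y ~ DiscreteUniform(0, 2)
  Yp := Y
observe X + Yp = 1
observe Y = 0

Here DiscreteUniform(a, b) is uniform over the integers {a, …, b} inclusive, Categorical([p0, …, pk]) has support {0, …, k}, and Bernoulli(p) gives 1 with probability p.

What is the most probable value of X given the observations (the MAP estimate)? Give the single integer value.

Enumerate traces; 8 have nonzero weight after conditioning:
  (X=0, Z=2, Y=0) weight 1/48
  (X=0, Z=3, Y=0) weight 1/48
  (X=0, Z=4, Y=0) weight 1/48
  (X=0, Z=5, Y=0) weight 1/48
  (X=1, Z=2, Y=0) weight 1/36
  (X=1, Z=3, Y=0) weight 1/36
  (X=1, Z=4, Y=0) weight 1/36
  (X=1, Z=5, Y=0) weight 1/36
Group by X:
  weight(X=0) = 1/12
  weight(X=1) = 1/9
Total weight = 1/12 + 1/9 = 7/36
P(X=0 | obs) = 1/12 / 7/36 = 3/7
P(X=1 | obs) = 1/9 / 7/36 = 4/7
argmax = 1

argmax_v P(X = v | obs) = 1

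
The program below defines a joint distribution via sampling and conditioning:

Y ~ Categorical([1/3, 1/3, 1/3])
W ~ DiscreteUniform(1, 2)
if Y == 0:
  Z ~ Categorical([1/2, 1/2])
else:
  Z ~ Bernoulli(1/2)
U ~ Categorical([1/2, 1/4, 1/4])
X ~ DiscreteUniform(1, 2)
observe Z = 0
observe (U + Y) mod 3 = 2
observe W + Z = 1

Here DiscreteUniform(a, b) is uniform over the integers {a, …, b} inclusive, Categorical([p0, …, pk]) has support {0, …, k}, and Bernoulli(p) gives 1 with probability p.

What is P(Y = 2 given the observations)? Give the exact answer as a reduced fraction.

Enumerate traces; 6 have nonzero weight after conditioning:
  (Y=0, W=1, Z=0, U=2, X=1) weight 1/96
  (Y=0, W=1, Z=0, U=2, X=2) weight 1/96
  (Y=1, W=1, Z=0, U=1, X=1) weight 1/96
  (Y=1, W=1, Z=0, U=1, X=2) weight 1/96
  (Y=2, W=1, Z=0, U=0, X=1) weight 1/48
  (Y=2, W=1, Z=0, U=0, X=2) weight 1/48
Group by Y:
  weight(Y=0) = 1/48
  weight(Y=1) = 1/48
  weight(Y=2) = 1/24
Total weight = 1/48 + 1/48 + 1/24 = 1/12
P(Y=0 | obs) = 1/48 / 1/12 = 1/4
P(Y=1 | obs) = 1/48 / 1/12 = 1/4
P(Y=2 | obs) = 1/24 / 1/12 = 1/2

P(Y = 2 | obs) = 1/2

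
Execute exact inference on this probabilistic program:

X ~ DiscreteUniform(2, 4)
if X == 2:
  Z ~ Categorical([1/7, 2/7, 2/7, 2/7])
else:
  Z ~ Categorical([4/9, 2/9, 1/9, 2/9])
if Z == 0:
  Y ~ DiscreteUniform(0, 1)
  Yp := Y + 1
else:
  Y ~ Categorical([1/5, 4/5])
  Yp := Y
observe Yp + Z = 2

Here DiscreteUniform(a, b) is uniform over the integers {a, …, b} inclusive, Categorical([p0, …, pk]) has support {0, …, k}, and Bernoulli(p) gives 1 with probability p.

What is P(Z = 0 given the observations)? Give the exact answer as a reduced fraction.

P(Z = 0 | obs) = 325/757

Enumerate traces; 9 have nonzero weight after conditioning:
  (X=2, Z=0, Y=1) weight 1/42
  (X=2, Z=1, Y=1) weight 8/105
  (X=2, Z=2, Y=0) weight 2/105
  (X=3, Z=0, Y=1) weight 2/27
  (X=3, Z=1, Y=1) weight 8/135
  (X=3, Z=2, Y=0) weight 1/135
  (X=4, Z=0, Y=1) weight 2/27
  (X=4, Z=1, Y=1) weight 8/135
  … 1 more
Group by Z:
  weight(Z=0) = 65/378
  weight(Z=1) = 184/945
  weight(Z=2) = 32/945
Total weight = 65/378 + 184/945 + 32/945 = 757/1890
P(Z=0 | obs) = 65/378 / 757/1890 = 325/757
P(Z=1 | obs) = 184/945 / 757/1890 = 368/757
P(Z=2 | obs) = 32/945 / 757/1890 = 64/757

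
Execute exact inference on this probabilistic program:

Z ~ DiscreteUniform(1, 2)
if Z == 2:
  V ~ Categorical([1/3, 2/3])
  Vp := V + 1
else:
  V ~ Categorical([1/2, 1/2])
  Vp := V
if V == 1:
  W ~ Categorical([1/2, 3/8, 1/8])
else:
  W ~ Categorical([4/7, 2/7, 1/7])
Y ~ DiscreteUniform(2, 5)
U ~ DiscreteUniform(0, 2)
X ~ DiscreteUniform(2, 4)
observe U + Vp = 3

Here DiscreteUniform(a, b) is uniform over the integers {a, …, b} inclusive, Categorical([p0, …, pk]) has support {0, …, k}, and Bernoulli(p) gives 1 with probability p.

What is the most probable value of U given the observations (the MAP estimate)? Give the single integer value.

argmax_v P(U = v | obs) = 2

Enumerate traces; 108 have nonzero weight after conditioning:
  (Z=1, V=1, W=0, Y=2, U=2, X=2) weight 1/288
  (Z=1, V=1, W=0, Y=2, U=2, X=3) weight 1/288
  (Z=1, V=1, W=0, Y=2, U=2, X=4) weight 1/288
  (Z=1, V=1, W=0, Y=3, U=2, X=2) weight 1/288
  (Z=1, V=1, W=0, Y=3, U=2, X=3) weight 1/288
  (Z=1, V=1, W=0, Y=3, U=2, X=4) weight 1/288
  (Z=1, V=1, W=0, Y=4, U=2, X=2) weight 1/288
  (Z=1, V=1, W=0, Y=4, U=2, X=3) weight 1/288
  (Z=2, V=1, W=0, Y=2, U=1, X=2) weight 1/216
  … 99 more
Group by U:
  weight(U=1) = 1/9
  weight(U=2) = 5/36
Total weight = 1/9 + 5/36 = 1/4
P(U=1 | obs) = 1/9 / 1/4 = 4/9
P(U=2 | obs) = 5/36 / 1/4 = 5/9
argmax = 2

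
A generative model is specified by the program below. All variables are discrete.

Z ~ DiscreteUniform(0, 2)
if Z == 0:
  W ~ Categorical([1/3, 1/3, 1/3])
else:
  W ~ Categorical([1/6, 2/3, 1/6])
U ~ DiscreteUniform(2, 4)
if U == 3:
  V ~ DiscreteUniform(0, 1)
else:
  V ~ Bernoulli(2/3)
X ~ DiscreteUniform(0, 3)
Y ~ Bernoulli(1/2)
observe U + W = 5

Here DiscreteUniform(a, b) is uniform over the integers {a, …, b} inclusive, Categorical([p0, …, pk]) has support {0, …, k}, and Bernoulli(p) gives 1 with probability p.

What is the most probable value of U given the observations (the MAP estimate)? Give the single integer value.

argmax_v P(U = v | obs) = 4

Enumerate traces; 96 have nonzero weight after conditioning:
  (Z=0, W=1, U=4, V=0, X=0, Y=0) weight 1/648
  (Z=0, W=1, U=4, V=0, X=0, Y=1) weight 1/648
  (Z=0, W=1, U=4, V=0, X=1, Y=0) weight 1/648
  (Z=0, W=1, U=4, V=0, X=1, Y=1) weight 1/648
  (Z=0, W=1, U=4, V=0, X=2, Y=0) weight 1/648
  (Z=0, W=1, U=4, V=0, X=2, Y=1) weight 1/648
  (Z=0, W=1, U=4, V=0, X=3, Y=0) weight 1/648
  (Z=0, W=1, U=4, V=0, X=3, Y=1) weight 1/648
  (Z=0, W=2, U=3, V=0, X=0, Y=0) weight 1/432
  … 87 more
Group by U:
  weight(U=3) = 2/27
  weight(U=4) = 5/27
Total weight = 2/27 + 5/27 = 7/27
P(U=3 | obs) = 2/27 / 7/27 = 2/7
P(U=4 | obs) = 5/27 / 7/27 = 5/7
argmax = 4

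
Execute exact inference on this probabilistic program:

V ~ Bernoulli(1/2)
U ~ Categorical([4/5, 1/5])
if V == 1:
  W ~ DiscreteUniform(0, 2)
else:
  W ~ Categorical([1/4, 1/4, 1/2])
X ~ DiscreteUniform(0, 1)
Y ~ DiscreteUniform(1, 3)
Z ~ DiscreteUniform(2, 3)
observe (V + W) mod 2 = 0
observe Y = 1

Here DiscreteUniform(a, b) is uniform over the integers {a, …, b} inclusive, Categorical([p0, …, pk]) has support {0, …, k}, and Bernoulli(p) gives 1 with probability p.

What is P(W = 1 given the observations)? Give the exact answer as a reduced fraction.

Enumerate traces; 24 have nonzero weight after conditioning:
  (V=0, U=0, W=0, X=0, Y=1, Z=2) weight 1/120
  (V=0, U=0, W=0, X=0, Y=1, Z=3) weight 1/120
  (V=0, U=0, W=0, X=1, Y=1, Z=2) weight 1/120
  (V=0, U=0, W=0, X=1, Y=1, Z=3) weight 1/120
  (V=0, U=0, W=2, X=0, Y=1, Z=2) weight 1/60
  (V=0, U=0, W=2, X=0, Y=1, Z=3) weight 1/60
  (V=0, U=0, W=2, X=1, Y=1, Z=2) weight 1/60
  (V=0, U=0, W=2, X=1, Y=1, Z=3) weight 1/60
  (V=1, U=0, W=1, X=0, Y=1, Z=2) weight 1/90
  … 15 more
Group by W:
  weight(W=0) = 1/24
  weight(W=1) = 1/18
  weight(W=2) = 1/12
Total weight = 1/24 + 1/18 + 1/12 = 13/72
P(W=0 | obs) = 1/24 / 13/72 = 3/13
P(W=1 | obs) = 1/18 / 13/72 = 4/13
P(W=2 | obs) = 1/12 / 13/72 = 6/13

P(W = 1 | obs) = 4/13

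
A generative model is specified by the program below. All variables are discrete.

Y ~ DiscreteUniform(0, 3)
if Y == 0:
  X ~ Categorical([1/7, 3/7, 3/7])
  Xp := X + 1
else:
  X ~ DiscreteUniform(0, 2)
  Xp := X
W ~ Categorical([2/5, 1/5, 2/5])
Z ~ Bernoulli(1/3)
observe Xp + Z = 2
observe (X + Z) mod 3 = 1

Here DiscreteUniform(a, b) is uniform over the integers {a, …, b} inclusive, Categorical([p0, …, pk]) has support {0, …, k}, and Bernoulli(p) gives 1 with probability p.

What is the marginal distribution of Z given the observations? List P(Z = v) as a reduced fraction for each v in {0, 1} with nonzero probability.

Enumerate traces; 6 have nonzero weight after conditioning:
  (Y=0, X=0, W=0, Z=1) weight 1/210
  (Y=0, X=0, W=1, Z=1) weight 1/420
  (Y=0, X=0, W=2, Z=1) weight 1/210
  (Y=0, X=1, W=0, Z=0) weight 1/35
  (Y=0, X=1, W=1, Z=0) weight 1/70
  (Y=0, X=1, W=2, Z=0) weight 1/35
Group by Z:
  weight(Z=0) = 1/14
  weight(Z=1) = 1/84
Total weight = 1/14 + 1/84 = 1/12
P(Z=0 | obs) = 1/14 / 1/12 = 6/7
P(Z=1 | obs) = 1/84 / 1/12 = 1/7

P(Z=0) = 6/7, P(Z=1) = 1/7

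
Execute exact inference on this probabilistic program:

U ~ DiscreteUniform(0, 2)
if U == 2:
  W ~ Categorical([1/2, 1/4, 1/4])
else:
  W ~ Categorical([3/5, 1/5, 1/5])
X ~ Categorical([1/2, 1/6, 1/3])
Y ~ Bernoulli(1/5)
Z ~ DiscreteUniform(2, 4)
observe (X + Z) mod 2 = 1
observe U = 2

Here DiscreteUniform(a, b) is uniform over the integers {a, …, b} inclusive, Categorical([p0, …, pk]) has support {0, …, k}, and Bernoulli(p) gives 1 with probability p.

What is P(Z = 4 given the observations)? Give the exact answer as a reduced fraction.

P(Z = 4 | obs) = 1/7

Enumerate traces; 24 have nonzero weight after conditioning:
  (U=2, W=0, X=0, Y=0, Z=3) weight 1/45
  (U=2, W=0, X=0, Y=1, Z=3) weight 1/180
  (U=2, W=0, X=1, Y=0, Z=2) weight 1/135
  (U=2, W=0, X=1, Y=0, Z=4) weight 1/135
  (U=2, W=0, X=1, Y=1, Z=2) weight 1/540
  (U=2, W=0, X=1, Y=1, Z=4) weight 1/540
  (U=2, W=0, X=2, Y=0, Z=3) weight 2/135
  (U=2, W=0, X=2, Y=1, Z=3) weight 1/270
  … 16 more
Group by Z:
  weight(Z=2) = 1/54
  weight(Z=3) = 5/54
  weight(Z=4) = 1/54
Total weight = 1/54 + 5/54 + 1/54 = 7/54
P(Z=2 | obs) = 1/54 / 7/54 = 1/7
P(Z=3 | obs) = 5/54 / 7/54 = 5/7
P(Z=4 | obs) = 1/54 / 7/54 = 1/7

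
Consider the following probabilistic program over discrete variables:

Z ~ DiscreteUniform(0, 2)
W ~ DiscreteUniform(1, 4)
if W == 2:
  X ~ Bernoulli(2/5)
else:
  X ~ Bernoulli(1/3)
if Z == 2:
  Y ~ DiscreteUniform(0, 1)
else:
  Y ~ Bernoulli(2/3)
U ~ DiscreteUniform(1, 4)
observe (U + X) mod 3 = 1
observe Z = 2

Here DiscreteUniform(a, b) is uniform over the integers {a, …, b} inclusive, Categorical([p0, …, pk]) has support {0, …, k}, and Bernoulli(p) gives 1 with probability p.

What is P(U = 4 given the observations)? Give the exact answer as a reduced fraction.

Enumerate traces; 24 have nonzero weight after conditioning:
  (Z=2, W=1, X=0, Y=0, U=1) weight 1/144
  (Z=2, W=1, X=0, Y=0, U=4) weight 1/144
  (Z=2, W=1, X=0, Y=1, U=1) weight 1/144
  (Z=2, W=1, X=0, Y=1, U=4) weight 1/144
  (Z=2, W=1, X=1, Y=0, U=3) weight 1/288
  (Z=2, W=1, X=1, Y=1, U=3) weight 1/288
  (Z=2, W=2, X=0, Y=0, U=1) weight 1/160
  (Z=2, W=2, X=0, Y=0, U=4) weight 1/160
  … 16 more
Group by U:
  weight(U=1) = 13/240
  weight(U=3) = 7/240
  weight(U=4) = 13/240
Total weight = 13/240 + 7/240 + 13/240 = 11/80
P(U=1 | obs) = 13/240 / 11/80 = 13/33
P(U=3 | obs) = 7/240 / 11/80 = 7/33
P(U=4 | obs) = 13/240 / 11/80 = 13/33

P(U = 4 | obs) = 13/33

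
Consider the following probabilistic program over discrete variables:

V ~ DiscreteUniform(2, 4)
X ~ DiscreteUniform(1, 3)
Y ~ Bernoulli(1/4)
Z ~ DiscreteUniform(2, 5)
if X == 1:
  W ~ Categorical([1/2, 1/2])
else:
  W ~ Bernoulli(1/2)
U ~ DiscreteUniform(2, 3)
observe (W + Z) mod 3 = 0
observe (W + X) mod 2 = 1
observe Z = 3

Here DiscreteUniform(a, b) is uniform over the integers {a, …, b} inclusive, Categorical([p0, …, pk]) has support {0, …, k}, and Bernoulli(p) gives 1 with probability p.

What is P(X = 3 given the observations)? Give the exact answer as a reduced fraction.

P(X = 3 | obs) = 1/2

Enumerate traces; 24 have nonzero weight after conditioning:
  (V=2, X=1, Y=0, Z=3, W=0, U=2) weight 1/192
  (V=2, X=1, Y=0, Z=3, W=0, U=3) weight 1/192
  (V=2, X=1, Y=1, Z=3, W=0, U=2) weight 1/576
  (V=2, X=1, Y=1, Z=3, W=0, U=3) weight 1/576
  (V=2, X=3, Y=0, Z=3, W=0, U=2) weight 1/192
  (V=2, X=3, Y=0, Z=3, W=0, U=3) weight 1/192
  (V=2, X=3, Y=1, Z=3, W=0, U=2) weight 1/576
  (V=2, X=3, Y=1, Z=3, W=0, U=3) weight 1/576
  … 16 more
Group by X:
  weight(X=1) = 1/24
  weight(X=3) = 1/24
Total weight = 1/24 + 1/24 = 1/12
P(X=1 | obs) = 1/24 / 1/12 = 1/2
P(X=3 | obs) = 1/24 / 1/12 = 1/2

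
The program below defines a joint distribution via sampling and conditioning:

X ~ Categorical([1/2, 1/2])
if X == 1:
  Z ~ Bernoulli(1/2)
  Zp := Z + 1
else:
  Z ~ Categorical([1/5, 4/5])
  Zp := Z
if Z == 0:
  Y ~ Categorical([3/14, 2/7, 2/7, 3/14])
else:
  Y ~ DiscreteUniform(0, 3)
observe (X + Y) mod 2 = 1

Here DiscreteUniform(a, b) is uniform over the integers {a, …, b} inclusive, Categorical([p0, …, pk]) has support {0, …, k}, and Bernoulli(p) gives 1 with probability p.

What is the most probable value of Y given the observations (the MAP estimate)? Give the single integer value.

argmax_v P(Y = v | obs) = 2

Enumerate traces; 8 have nonzero weight after conditioning:
  (X=0, Z=0, Y=1) weight 1/35
  (X=0, Z=0, Y=3) weight 3/140
  (X=0, Z=1, Y=1) weight 1/10
  (X=0, Z=1, Y=3) weight 1/10
  (X=1, Z=0, Y=0) weight 3/56
  (X=1, Z=0, Y=2) weight 1/14
  (X=1, Z=1, Y=0) weight 1/16
  (X=1, Z=1, Y=2) weight 1/16
Group by Y:
  weight(Y=0) = 13/112
  weight(Y=1) = 9/70
  weight(Y=2) = 15/112
  weight(Y=3) = 17/140
Total weight = 13/112 + 9/70 + 15/112 + 17/140 = 1/2
P(Y=0 | obs) = 13/112 / 1/2 = 13/56
P(Y=1 | obs) = 9/70 / 1/2 = 9/35
P(Y=2 | obs) = 15/112 / 1/2 = 15/56
P(Y=3 | obs) = 17/140 / 1/2 = 17/70
argmax = 2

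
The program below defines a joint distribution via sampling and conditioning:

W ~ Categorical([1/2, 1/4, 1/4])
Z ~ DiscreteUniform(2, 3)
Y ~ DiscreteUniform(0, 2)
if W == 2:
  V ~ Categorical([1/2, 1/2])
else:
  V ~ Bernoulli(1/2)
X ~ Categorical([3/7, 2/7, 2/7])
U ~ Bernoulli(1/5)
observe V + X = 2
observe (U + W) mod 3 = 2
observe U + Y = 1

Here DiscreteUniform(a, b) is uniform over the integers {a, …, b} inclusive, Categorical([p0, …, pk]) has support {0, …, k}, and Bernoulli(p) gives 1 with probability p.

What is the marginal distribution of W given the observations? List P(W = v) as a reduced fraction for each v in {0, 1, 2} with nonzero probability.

P(W=1) = 1/5, P(W=2) = 4/5

Enumerate traces; 8 have nonzero weight after conditioning:
  (W=1, Z=2, Y=0, V=0, X=2, U=1) weight 1/840
  (W=1, Z=2, Y=0, V=1, X=1, U=1) weight 1/840
  (W=1, Z=3, Y=0, V=0, X=2, U=1) weight 1/840
  (W=1, Z=3, Y=0, V=1, X=1, U=1) weight 1/840
  (W=2, Z=2, Y=1, V=0, X=2, U=0) weight 1/210
  (W=2, Z=2, Y=1, V=1, X=1, U=0) weight 1/210
  (W=2, Z=3, Y=1, V=0, X=2, U=0) weight 1/210
  (W=2, Z=3, Y=1, V=1, X=1, U=0) weight 1/210
Group by W:
  weight(W=1) = 1/210
  weight(W=2) = 2/105
Total weight = 1/210 + 2/105 = 1/42
P(W=1 | obs) = 1/210 / 1/42 = 1/5
P(W=2 | obs) = 2/105 / 1/42 = 4/5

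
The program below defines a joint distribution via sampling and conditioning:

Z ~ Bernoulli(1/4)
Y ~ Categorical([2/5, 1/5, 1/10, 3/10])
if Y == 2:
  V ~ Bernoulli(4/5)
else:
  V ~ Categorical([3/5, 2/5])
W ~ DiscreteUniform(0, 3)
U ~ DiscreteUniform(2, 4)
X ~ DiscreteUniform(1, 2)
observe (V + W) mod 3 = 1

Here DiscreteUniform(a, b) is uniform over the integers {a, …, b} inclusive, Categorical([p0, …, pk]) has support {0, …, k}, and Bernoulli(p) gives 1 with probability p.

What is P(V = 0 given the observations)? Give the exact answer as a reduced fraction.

P(V = 0 | obs) = 7/18

Enumerate traces; 144 have nonzero weight after conditioning:
  (Z=0, Y=0, V=0, W=1, U=2, X=1) weight 3/400
  (Z=0, Y=0, V=0, W=1, U=2, X=2) weight 3/400
  (Z=0, Y=0, V=0, W=1, U=3, X=1) weight 3/400
  (Z=0, Y=0, V=0, W=1, U=3, X=2) weight 3/400
  (Z=0, Y=0, V=0, W=1, U=4, X=1) weight 3/400
  (Z=0, Y=0, V=0, W=1, U=4, X=2) weight 3/400
  (Z=0, Y=0, V=1, W=0, U=2, X=1) weight 1/200
  (Z=0, Y=0, V=1, W=0, U=2, X=2) weight 1/200
  … 136 more
Group by V:
  weight(V=0) = 7/50
  weight(V=1) = 11/50
Total weight = 7/50 + 11/50 = 9/25
P(V=0 | obs) = 7/50 / 9/25 = 7/18
P(V=1 | obs) = 11/50 / 9/25 = 11/18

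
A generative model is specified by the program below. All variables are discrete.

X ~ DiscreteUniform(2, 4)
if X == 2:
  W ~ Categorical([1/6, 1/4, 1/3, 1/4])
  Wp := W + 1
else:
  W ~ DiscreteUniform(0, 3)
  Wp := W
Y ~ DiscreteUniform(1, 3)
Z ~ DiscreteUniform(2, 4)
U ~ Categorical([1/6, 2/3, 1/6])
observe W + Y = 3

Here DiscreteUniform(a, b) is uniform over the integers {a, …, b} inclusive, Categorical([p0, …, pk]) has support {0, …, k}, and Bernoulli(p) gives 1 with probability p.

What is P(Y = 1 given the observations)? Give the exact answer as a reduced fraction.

Enumerate traces; 81 have nonzero weight after conditioning:
  (X=2, W=0, Y=3, Z=2, U=0) weight 1/972
  (X=2, W=0, Y=3, Z=2, U=1) weight 1/243
  (X=2, W=0, Y=3, Z=2, U=2) weight 1/972
  (X=2, W=0, Y=3, Z=3, U=0) weight 1/972
  (X=2, W=0, Y=3, Z=3, U=1) weight 1/243
  (X=2, W=0, Y=3, Z=3, U=2) weight 1/972
  (X=2, W=0, Y=3, Z=4, U=0) weight 1/972
  (X=2, W=0, Y=3, Z=4, U=1) weight 1/243
  (X=2, W=1, Y=2, Z=2, U=0) weight 1/648
  (X=2, W=2, Y=1, Z=2, U=0) weight 1/486
  … 71 more
Group by Y:
  weight(Y=1) = 5/54
  weight(Y=2) = 1/12
  weight(Y=3) = 2/27
Total weight = 5/54 + 1/12 + 2/27 = 1/4
P(Y=1 | obs) = 5/54 / 1/4 = 10/27
P(Y=2 | obs) = 1/12 / 1/4 = 1/3
P(Y=3 | obs) = 2/27 / 1/4 = 8/27

P(Y = 1 | obs) = 10/27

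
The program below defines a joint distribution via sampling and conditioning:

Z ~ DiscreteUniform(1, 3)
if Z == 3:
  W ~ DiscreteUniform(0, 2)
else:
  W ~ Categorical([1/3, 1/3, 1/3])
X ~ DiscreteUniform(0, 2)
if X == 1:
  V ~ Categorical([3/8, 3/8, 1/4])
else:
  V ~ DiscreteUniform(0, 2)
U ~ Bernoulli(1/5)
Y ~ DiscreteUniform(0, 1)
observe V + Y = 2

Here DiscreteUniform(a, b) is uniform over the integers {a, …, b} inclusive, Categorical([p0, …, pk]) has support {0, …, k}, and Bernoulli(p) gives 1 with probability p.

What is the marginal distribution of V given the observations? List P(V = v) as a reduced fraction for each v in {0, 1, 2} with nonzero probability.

Enumerate traces; 108 have nonzero weight after conditioning:
  (Z=1, W=0, X=0, V=1, U=0, Y=1) weight 2/405
  (Z=1, W=0, X=0, V=1, U=1, Y=1) weight 1/810
  (Z=1, W=0, X=0, V=2, U=0, Y=0) weight 2/405
  (Z=1, W=0, X=0, V=2, U=1, Y=0) weight 1/810
  (Z=1, W=0, X=1, V=1, U=0, Y=1) weight 1/180
  (Z=1, W=0, X=1, V=1, U=1, Y=1) weight 1/720
  (Z=1, W=0, X=1, V=2, U=0, Y=0) weight 1/270
  (Z=1, W=0, X=1, V=2, U=1, Y=0) weight 1/1080
  … 100 more
Group by V:
  weight(V=1) = 25/144
  weight(V=2) = 11/72
Total weight = 25/144 + 11/72 = 47/144
P(V=1 | obs) = 25/144 / 47/144 = 25/47
P(V=2 | obs) = 11/72 / 47/144 = 22/47

P(V=1) = 25/47, P(V=2) = 22/47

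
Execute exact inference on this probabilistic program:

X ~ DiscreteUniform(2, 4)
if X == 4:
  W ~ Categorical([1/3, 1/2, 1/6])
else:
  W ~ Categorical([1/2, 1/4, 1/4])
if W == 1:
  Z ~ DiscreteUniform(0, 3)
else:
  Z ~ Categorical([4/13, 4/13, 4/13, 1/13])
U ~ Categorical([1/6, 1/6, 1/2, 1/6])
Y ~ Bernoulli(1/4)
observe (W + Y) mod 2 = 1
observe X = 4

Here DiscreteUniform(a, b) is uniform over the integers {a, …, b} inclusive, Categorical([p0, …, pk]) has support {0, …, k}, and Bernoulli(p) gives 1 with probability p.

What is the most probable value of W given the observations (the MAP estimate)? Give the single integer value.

Enumerate traces; 48 have nonzero weight after conditioning:
  (X=4, W=0, Z=0, U=0, Y=1) weight 1/702
  (X=4, W=0, Z=0, U=1, Y=1) weight 1/702
  (X=4, W=0, Z=0, U=2, Y=1) weight 1/234
  (X=4, W=0, Z=0, U=3, Y=1) weight 1/702
  (X=4, W=0, Z=1, U=0, Y=1) weight 1/702
  (X=4, W=0, Z=1, U=1, Y=1) weight 1/702
  (X=4, W=0, Z=1, U=2, Y=1) weight 1/234
  (X=4, W=0, Z=1, U=3, Y=1) weight 1/702
  (X=4, W=1, Z=0, U=0, Y=0) weight 1/192
  (X=4, W=2, Z=0, U=0, Y=1) weight 1/1404
  … 38 more
Group by W:
  weight(W=0) = 1/36
  weight(W=1) = 1/8
  weight(W=2) = 1/72
Total weight = 1/36 + 1/8 + 1/72 = 1/6
P(W=0 | obs) = 1/36 / 1/6 = 1/6
P(W=1 | obs) = 1/8 / 1/6 = 3/4
P(W=2 | obs) = 1/72 / 1/6 = 1/12
argmax = 1

argmax_v P(W = v | obs) = 1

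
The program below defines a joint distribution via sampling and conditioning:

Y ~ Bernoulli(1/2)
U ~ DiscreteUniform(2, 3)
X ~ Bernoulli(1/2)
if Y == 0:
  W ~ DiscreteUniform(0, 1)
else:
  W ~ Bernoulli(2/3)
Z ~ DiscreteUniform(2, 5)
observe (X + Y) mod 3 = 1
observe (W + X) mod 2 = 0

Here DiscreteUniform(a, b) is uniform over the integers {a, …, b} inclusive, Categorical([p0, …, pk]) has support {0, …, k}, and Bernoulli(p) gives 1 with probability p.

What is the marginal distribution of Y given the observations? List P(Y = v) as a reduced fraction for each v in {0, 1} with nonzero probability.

P(Y=0) = 3/5, P(Y=1) = 2/5

Enumerate traces; 16 have nonzero weight after conditioning:
  (Y=0, U=2, X=1, W=1, Z=2) weight 1/64
  (Y=0, U=2, X=1, W=1, Z=3) weight 1/64
  (Y=0, U=2, X=1, W=1, Z=4) weight 1/64
  (Y=0, U=2, X=1, W=1, Z=5) weight 1/64
  (Y=0, U=3, X=1, W=1, Z=2) weight 1/64
  (Y=0, U=3, X=1, W=1, Z=3) weight 1/64
  (Y=0, U=3, X=1, W=1, Z=4) weight 1/64
  (Y=0, U=3, X=1, W=1, Z=5) weight 1/64
  (Y=1, U=2, X=0, W=0, Z=2) weight 1/96
  … 7 more
Group by Y:
  weight(Y=0) = 1/8
  weight(Y=1) = 1/12
Total weight = 1/8 + 1/12 = 5/24
P(Y=0 | obs) = 1/8 / 5/24 = 3/5
P(Y=1 | obs) = 1/12 / 5/24 = 2/5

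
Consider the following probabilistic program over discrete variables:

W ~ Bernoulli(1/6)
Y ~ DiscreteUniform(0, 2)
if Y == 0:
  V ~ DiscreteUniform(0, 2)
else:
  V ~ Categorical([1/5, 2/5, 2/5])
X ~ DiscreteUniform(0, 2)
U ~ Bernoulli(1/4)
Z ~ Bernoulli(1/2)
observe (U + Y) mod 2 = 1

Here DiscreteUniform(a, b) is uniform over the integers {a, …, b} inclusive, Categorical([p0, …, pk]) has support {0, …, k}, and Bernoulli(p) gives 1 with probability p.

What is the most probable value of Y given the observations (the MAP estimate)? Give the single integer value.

argmax_v P(Y = v | obs) = 1

Enumerate traces; 108 have nonzero weight after conditioning:
  (W=0, Y=0, V=0, X=0, U=1, Z=0) weight 5/1296
  (W=0, Y=0, V=0, X=0, U=1, Z=1) weight 5/1296
  (W=0, Y=0, V=0, X=1, U=1, Z=0) weight 5/1296
  (W=0, Y=0, V=0, X=1, U=1, Z=1) weight 5/1296
  (W=0, Y=0, V=0, X=2, U=1, Z=0) weight 5/1296
  (W=0, Y=0, V=0, X=2, U=1, Z=1) weight 5/1296
  (W=0, Y=0, V=1, X=0, U=1, Z=0) weight 5/1296
  (W=0, Y=0, V=1, X=0, U=1, Z=1) weight 5/1296
  (W=0, Y=1, V=0, X=0, U=0, Z=0) weight 1/144
  (W=0, Y=2, V=0, X=0, U=1, Z=0) weight 1/432
  … 98 more
Group by Y:
  weight(Y=0) = 1/12
  weight(Y=1) = 1/4
  weight(Y=2) = 1/12
Total weight = 1/12 + 1/4 + 1/12 = 5/12
P(Y=0 | obs) = 1/12 / 5/12 = 1/5
P(Y=1 | obs) = 1/4 / 5/12 = 3/5
P(Y=2 | obs) = 1/12 / 5/12 = 1/5
argmax = 1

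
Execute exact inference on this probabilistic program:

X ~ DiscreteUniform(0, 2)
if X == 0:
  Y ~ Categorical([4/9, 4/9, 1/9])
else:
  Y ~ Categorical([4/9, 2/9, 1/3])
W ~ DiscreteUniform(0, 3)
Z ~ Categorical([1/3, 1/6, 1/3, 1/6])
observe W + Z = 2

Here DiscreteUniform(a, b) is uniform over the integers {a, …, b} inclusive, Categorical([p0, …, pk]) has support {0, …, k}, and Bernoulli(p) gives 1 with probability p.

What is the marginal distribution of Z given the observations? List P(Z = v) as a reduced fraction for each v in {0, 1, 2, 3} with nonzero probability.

Enumerate traces; 27 have nonzero weight after conditioning:
  (X=0, Y=0, W=0, Z=2) weight 1/81
  (X=0, Y=0, W=1, Z=1) weight 1/162
  (X=0, Y=0, W=2, Z=0) weight 1/81
  (X=0, Y=1, W=0, Z=2) weight 1/81
  (X=0, Y=1, W=1, Z=1) weight 1/162
  (X=0, Y=1, W=2, Z=0) weight 1/81
  (X=0, Y=2, W=0, Z=2) weight 1/324
  (X=0, Y=2, W=1, Z=1) weight 1/648
  … 19 more
Group by Z:
  weight(Z=0) = 1/12
  weight(Z=1) = 1/24
  weight(Z=2) = 1/12
Total weight = 1/12 + 1/24 + 1/12 = 5/24
P(Z=0 | obs) = 1/12 / 5/24 = 2/5
P(Z=1 | obs) = 1/24 / 5/24 = 1/5
P(Z=2 | obs) = 1/12 / 5/24 = 2/5

P(Z=0) = 2/5, P(Z=1) = 1/5, P(Z=2) = 2/5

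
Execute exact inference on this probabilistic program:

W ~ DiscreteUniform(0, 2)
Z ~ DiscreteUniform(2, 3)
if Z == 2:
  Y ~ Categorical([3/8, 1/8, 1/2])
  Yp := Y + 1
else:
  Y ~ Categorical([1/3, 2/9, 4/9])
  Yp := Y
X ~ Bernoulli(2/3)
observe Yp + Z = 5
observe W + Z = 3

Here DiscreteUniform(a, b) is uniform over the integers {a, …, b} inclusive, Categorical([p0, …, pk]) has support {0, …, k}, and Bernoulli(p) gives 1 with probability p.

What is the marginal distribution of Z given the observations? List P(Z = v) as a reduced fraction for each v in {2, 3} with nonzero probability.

P(Z=2) = 9/17, P(Z=3) = 8/17

Enumerate traces; 4 have nonzero weight after conditioning:
  (W=0, Z=3, Y=2, X=0) weight 2/81
  (W=0, Z=3, Y=2, X=1) weight 4/81
  (W=1, Z=2, Y=2, X=0) weight 1/36
  (W=1, Z=2, Y=2, X=1) weight 1/18
Group by Z:
  weight(Z=2) = 1/12
  weight(Z=3) = 2/27
Total weight = 1/12 + 2/27 = 17/108
P(Z=2 | obs) = 1/12 / 17/108 = 9/17
P(Z=3 | obs) = 2/27 / 17/108 = 8/17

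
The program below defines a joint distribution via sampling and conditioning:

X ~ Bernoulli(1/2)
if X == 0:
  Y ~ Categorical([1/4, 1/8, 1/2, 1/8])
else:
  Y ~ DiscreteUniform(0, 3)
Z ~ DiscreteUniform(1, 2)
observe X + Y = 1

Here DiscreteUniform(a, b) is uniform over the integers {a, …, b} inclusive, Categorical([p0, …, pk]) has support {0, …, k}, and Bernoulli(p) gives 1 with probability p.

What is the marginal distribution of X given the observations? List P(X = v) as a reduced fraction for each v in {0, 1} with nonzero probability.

P(X=0) = 1/3, P(X=1) = 2/3

Enumerate traces; 4 have nonzero weight after conditioning:
  (X=0, Y=1, Z=1) weight 1/32
  (X=0, Y=1, Z=2) weight 1/32
  (X=1, Y=0, Z=1) weight 1/16
  (X=1, Y=0, Z=2) weight 1/16
Group by X:
  weight(X=0) = 1/16
  weight(X=1) = 1/8
Total weight = 1/16 + 1/8 = 3/16
P(X=0 | obs) = 1/16 / 3/16 = 1/3
P(X=1 | obs) = 1/8 / 3/16 = 2/3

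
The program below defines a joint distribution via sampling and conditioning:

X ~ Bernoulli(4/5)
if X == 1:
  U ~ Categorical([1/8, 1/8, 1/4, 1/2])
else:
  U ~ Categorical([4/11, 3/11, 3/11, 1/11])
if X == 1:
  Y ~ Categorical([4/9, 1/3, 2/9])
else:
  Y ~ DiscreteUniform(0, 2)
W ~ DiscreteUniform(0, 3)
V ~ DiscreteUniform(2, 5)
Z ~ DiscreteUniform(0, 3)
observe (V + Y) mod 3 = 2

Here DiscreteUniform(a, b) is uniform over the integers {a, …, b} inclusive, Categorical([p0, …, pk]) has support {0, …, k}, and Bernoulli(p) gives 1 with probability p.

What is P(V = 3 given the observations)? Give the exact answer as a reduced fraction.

P(V = 3 | obs) = 11/64

Enumerate traces; 512 have nonzero weight after conditioning:
  (X=0, U=0, Y=0, W=0, V=2, Z=0) weight 1/2640
  (X=0, U=0, Y=0, W=0, V=2, Z=1) weight 1/2640
  (X=0, U=0, Y=0, W=0, V=2, Z=2) weight 1/2640
  (X=0, U=0, Y=0, W=0, V=2, Z=3) weight 1/2640
  (X=0, U=0, Y=0, W=0, V=5, Z=0) weight 1/2640
  (X=0, U=0, Y=0, W=0, V=5, Z=1) weight 1/2640
  (X=0, U=0, Y=0, W=0, V=5, Z=2) weight 1/2640
  (X=0, U=0, Y=0, W=0, V=5, Z=3) weight 1/2640
  (X=0, U=0, Y=1, W=0, V=4, Z=0) weight 1/2640
  (X=0, U=0, Y=2, W=0, V=3, Z=0) weight 1/2640
  … 502 more
Group by V:
  weight(V=2) = 19/180
  weight(V=3) = 11/180
  weight(V=4) = 1/12
  weight(V=5) = 19/180
Total weight = 19/180 + 11/180 + 1/12 + 19/180 = 16/45
P(V=2 | obs) = 19/180 / 16/45 = 19/64
P(V=3 | obs) = 11/180 / 16/45 = 11/64
P(V=4 | obs) = 1/12 / 16/45 = 15/64
P(V=5 | obs) = 19/180 / 16/45 = 19/64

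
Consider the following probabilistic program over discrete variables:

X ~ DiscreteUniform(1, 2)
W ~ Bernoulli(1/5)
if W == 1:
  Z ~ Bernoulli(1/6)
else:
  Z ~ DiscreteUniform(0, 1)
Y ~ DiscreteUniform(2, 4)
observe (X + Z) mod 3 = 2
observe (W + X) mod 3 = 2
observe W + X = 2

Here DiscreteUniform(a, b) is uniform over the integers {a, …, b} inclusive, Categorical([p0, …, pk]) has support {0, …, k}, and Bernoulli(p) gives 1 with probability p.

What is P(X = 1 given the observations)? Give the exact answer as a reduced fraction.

P(X = 1 | obs) = 1/13

Enumerate traces; 6 have nonzero weight after conditioning:
  (X=1, W=1, Z=1, Y=2) weight 1/180
  (X=1, W=1, Z=1, Y=3) weight 1/180
  (X=1, W=1, Z=1, Y=4) weight 1/180
  (X=2, W=0, Z=0, Y=2) weight 1/15
  (X=2, W=0, Z=0, Y=3) weight 1/15
  (X=2, W=0, Z=0, Y=4) weight 1/15
Group by X:
  weight(X=1) = 1/60
  weight(X=2) = 1/5
Total weight = 1/60 + 1/5 = 13/60
P(X=1 | obs) = 1/60 / 13/60 = 1/13
P(X=2 | obs) = 1/5 / 13/60 = 12/13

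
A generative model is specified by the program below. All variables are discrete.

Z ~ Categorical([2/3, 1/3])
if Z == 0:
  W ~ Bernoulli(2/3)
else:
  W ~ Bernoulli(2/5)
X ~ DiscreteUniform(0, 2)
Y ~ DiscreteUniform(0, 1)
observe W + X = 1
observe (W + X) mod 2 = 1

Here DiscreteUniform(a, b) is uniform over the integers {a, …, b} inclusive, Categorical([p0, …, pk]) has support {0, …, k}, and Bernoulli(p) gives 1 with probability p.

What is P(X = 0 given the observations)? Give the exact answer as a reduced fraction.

P(X = 0 | obs) = 26/45

Enumerate traces; 8 have nonzero weight after conditioning:
  (Z=0, W=0, X=1, Y=0) weight 1/27
  (Z=0, W=0, X=1, Y=1) weight 1/27
  (Z=0, W=1, X=0, Y=0) weight 2/27
  (Z=0, W=1, X=0, Y=1) weight 2/27
  (Z=1, W=0, X=1, Y=0) weight 1/30
  (Z=1, W=0, X=1, Y=1) weight 1/30
  (Z=1, W=1, X=0, Y=0) weight 1/45
  (Z=1, W=1, X=0, Y=1) weight 1/45
Group by X:
  weight(X=0) = 26/135
  weight(X=1) = 19/135
Total weight = 26/135 + 19/135 = 1/3
P(X=0 | obs) = 26/135 / 1/3 = 26/45
P(X=1 | obs) = 19/135 / 1/3 = 19/45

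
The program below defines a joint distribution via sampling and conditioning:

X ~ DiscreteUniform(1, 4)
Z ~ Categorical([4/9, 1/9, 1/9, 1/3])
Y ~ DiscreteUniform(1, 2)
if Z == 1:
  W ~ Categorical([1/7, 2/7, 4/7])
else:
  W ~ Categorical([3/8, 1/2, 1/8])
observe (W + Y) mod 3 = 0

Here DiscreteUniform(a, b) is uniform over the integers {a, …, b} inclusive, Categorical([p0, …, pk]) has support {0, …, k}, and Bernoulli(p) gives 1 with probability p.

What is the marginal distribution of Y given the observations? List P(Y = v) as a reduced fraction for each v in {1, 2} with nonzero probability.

Enumerate traces; 32 have nonzero weight after conditioning:
  (X=1, Z=0, Y=1, W=2) weight 1/144
  (X=1, Z=0, Y=2, W=1) weight 1/36
  (X=1, Z=1, Y=1, W=2) weight 1/126
  (X=1, Z=1, Y=2, W=1) weight 1/252
  (X=1, Z=2, Y=1, W=2) weight 1/576
  (X=1, Z=2, Y=2, W=1) weight 1/144
  (X=1, Z=3, Y=1, W=2) weight 1/192
  (X=1, Z=3, Y=2, W=1) weight 1/48
  … 24 more
Group by Y:
  weight(Y=1) = 11/126
  weight(Y=2) = 5/21
Total weight = 11/126 + 5/21 = 41/126
P(Y=1 | obs) = 11/126 / 41/126 = 11/41
P(Y=2 | obs) = 5/21 / 41/126 = 30/41

P(Y=1) = 11/41, P(Y=2) = 30/41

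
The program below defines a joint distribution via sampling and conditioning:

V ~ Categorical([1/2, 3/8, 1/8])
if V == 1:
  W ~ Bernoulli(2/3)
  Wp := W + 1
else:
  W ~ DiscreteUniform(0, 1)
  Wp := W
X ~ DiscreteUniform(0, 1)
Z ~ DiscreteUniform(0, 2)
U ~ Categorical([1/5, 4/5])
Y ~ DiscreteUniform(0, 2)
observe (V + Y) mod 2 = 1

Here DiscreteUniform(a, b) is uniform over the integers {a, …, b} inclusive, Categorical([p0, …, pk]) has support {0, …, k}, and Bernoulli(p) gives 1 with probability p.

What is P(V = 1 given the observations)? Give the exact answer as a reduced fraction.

P(V = 1 | obs) = 6/11

Enumerate traces; 96 have nonzero weight after conditioning:
  (V=0, W=0, X=0, Z=0, U=0, Y=1) weight 1/360
  (V=0, W=0, X=0, Z=0, U=1, Y=1) weight 1/90
  (V=0, W=0, X=0, Z=1, U=0, Y=1) weight 1/360
  (V=0, W=0, X=0, Z=1, U=1, Y=1) weight 1/90
  (V=0, W=0, X=0, Z=2, U=0, Y=1) weight 1/360
  (V=0, W=0, X=0, Z=2, U=1, Y=1) weight 1/90
  (V=0, W=0, X=1, Z=0, U=0, Y=1) weight 1/360
  (V=0, W=0, X=1, Z=0, U=1, Y=1) weight 1/90
  (V=1, W=0, X=0, Z=0, U=0, Y=0) weight 1/720
  (V=2, W=0, X=0, Z=0, U=0, Y=1) weight 1/1440
  … 86 more
Group by V:
  weight(V=0) = 1/6
  weight(V=1) = 1/4
  weight(V=2) = 1/24
Total weight = 1/6 + 1/4 + 1/24 = 11/24
P(V=0 | obs) = 1/6 / 11/24 = 4/11
P(V=1 | obs) = 1/4 / 11/24 = 6/11
P(V=2 | obs) = 1/24 / 11/24 = 1/11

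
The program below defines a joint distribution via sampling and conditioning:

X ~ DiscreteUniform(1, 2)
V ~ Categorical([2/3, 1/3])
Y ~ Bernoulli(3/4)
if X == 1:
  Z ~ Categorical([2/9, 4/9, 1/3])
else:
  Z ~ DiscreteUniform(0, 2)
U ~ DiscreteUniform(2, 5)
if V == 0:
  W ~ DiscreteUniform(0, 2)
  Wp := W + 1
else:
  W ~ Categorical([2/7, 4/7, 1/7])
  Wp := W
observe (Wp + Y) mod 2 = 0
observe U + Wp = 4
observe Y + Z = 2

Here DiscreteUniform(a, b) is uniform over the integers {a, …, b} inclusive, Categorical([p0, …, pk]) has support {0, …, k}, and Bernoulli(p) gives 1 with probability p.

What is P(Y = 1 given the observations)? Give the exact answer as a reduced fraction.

Enumerate traces; 10 have nonzero weight after conditioning:
  (X=1, V=0, Y=0, Z=2, U=2, W=1) weight 1/432
  (X=1, V=0, Y=1, Z=1, U=3, W=0) weight 1/108
  (X=1, V=1, Y=0, Z=2, U=2, W=2) weight 1/2016
  (X=1, V=1, Y=0, Z=2, U=4, W=0) weight 1/1008
  (X=1, V=1, Y=1, Z=1, U=3, W=1) weight 1/126
  (X=2, V=0, Y=0, Z=2, U=2, W=1) weight 1/432
  (X=2, V=0, Y=1, Z=1, U=3, W=0) weight 1/144
  (X=2, V=1, Y=0, Z=2, U=2, W=2) weight 1/2016
  … 2 more
Group by Y:
  weight(Y=0) = 23/3024
  weight(Y=1) = 13/432
Total weight = 23/3024 + 13/432 = 19/504
P(Y=0 | obs) = 23/3024 / 19/504 = 23/114
P(Y=1 | obs) = 13/432 / 19/504 = 91/114

P(Y = 1 | obs) = 91/114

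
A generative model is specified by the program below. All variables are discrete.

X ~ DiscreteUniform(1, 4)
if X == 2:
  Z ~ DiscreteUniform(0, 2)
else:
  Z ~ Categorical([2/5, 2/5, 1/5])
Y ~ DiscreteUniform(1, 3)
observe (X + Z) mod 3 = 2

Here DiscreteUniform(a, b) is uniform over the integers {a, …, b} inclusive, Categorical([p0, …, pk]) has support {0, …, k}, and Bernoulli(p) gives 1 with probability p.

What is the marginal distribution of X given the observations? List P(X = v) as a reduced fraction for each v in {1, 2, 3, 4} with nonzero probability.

P(X=1) = 3/10, P(X=2) = 1/4, P(X=3) = 3/20, P(X=4) = 3/10

Enumerate traces; 12 have nonzero weight after conditioning:
  (X=1, Z=1, Y=1) weight 1/30
  (X=1, Z=1, Y=2) weight 1/30
  (X=1, Z=1, Y=3) weight 1/30
  (X=2, Z=0, Y=1) weight 1/36
  (X=2, Z=0, Y=2) weight 1/36
  (X=2, Z=0, Y=3) weight 1/36
  (X=3, Z=2, Y=1) weight 1/60
  (X=3, Z=2, Y=2) weight 1/60
  (X=4, Z=1, Y=1) weight 1/30
  … 3 more
Group by X:
  weight(X=1) = 1/10
  weight(X=2) = 1/12
  weight(X=3) = 1/20
  weight(X=4) = 1/10
Total weight = 1/10 + 1/12 + 1/20 + 1/10 = 1/3
P(X=1 | obs) = 1/10 / 1/3 = 3/10
P(X=2 | obs) = 1/12 / 1/3 = 1/4
P(X=3 | obs) = 1/20 / 1/3 = 3/20
P(X=4 | obs) = 1/10 / 1/3 = 3/10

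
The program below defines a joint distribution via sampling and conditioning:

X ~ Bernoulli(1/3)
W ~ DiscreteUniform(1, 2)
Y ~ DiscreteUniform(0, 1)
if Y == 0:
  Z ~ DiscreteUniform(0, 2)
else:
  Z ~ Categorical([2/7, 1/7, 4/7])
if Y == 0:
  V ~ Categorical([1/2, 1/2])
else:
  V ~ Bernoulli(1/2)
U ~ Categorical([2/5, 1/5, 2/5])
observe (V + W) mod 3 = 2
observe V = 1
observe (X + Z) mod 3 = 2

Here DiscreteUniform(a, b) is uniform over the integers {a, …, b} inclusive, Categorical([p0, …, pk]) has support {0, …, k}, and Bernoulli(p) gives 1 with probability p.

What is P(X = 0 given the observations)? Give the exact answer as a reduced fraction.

P(X = 0 | obs) = 19/24

Enumerate traces; 12 have nonzero weight after conditioning:
  (X=0, W=1, Y=0, Z=2, V=1, U=0) weight 1/90
  (X=0, W=1, Y=0, Z=2, V=1, U=1) weight 1/180
  (X=0, W=1, Y=0, Z=2, V=1, U=2) weight 1/90
  (X=0, W=1, Y=1, Z=2, V=1, U=0) weight 2/105
  (X=0, W=1, Y=1, Z=2, V=1, U=1) weight 1/105
  (X=0, W=1, Y=1, Z=2, V=1, U=2) weight 2/105
  (X=1, W=1, Y=0, Z=1, V=1, U=0) weight 1/180
  (X=1, W=1, Y=0, Z=1, V=1, U=1) weight 1/360
  … 4 more
Group by X:
  weight(X=0) = 19/252
  weight(X=1) = 5/252
Total weight = 19/252 + 5/252 = 2/21
P(X=0 | obs) = 19/252 / 2/21 = 19/24
P(X=1 | obs) = 5/252 / 2/21 = 5/24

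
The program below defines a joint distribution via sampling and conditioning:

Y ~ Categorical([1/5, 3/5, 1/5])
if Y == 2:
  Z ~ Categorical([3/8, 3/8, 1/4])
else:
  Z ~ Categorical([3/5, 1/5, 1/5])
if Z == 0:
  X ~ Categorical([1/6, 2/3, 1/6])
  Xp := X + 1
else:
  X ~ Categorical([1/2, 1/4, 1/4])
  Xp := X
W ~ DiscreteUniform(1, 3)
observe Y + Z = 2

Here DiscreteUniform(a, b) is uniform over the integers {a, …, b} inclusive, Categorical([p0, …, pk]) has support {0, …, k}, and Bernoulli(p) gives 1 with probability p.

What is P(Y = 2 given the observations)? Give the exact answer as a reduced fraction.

P(Y = 2 | obs) = 15/47

Enumerate traces; 27 have nonzero weight after conditioning:
  (Y=0, Z=2, X=0, W=1) weight 1/150
  (Y=0, Z=2, X=0, W=2) weight 1/150
  (Y=0, Z=2, X=0, W=3) weight 1/150
  (Y=0, Z=2, X=1, W=1) weight 1/300
  (Y=0, Z=2, X=1, W=2) weight 1/300
  (Y=0, Z=2, X=1, W=3) weight 1/300
  (Y=0, Z=2, X=2, W=1) weight 1/300
  (Y=0, Z=2, X=2, W=2) weight 1/300
  (Y=1, Z=1, X=0, W=1) weight 1/50
  (Y=2, Z=0, X=0, W=1) weight 1/240
  … 17 more
Group by Y:
  weight(Y=0) = 1/25
  weight(Y=1) = 3/25
  weight(Y=2) = 3/40
Total weight = 1/25 + 3/25 + 3/40 = 47/200
P(Y=0 | obs) = 1/25 / 47/200 = 8/47
P(Y=1 | obs) = 3/25 / 47/200 = 24/47
P(Y=2 | obs) = 3/40 / 47/200 = 15/47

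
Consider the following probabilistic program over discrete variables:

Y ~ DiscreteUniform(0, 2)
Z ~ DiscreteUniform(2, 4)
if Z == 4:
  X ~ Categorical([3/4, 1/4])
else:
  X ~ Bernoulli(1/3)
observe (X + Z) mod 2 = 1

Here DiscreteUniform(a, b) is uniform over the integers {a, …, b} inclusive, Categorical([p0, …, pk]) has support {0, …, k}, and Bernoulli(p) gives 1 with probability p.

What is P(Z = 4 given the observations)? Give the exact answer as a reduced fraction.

Enumerate traces; 9 have nonzero weight after conditioning:
  (Y=0, Z=2, X=1) weight 1/27
  (Y=0, Z=3, X=0) weight 2/27
  (Y=0, Z=4, X=1) weight 1/36
  (Y=1, Z=2, X=1) weight 1/27
  (Y=1, Z=3, X=0) weight 2/27
  (Y=1, Z=4, X=1) weight 1/36
  (Y=2, Z=2, X=1) weight 1/27
  (Y=2, Z=3, X=0) weight 2/27
  … 1 more
Group by Z:
  weight(Z=2) = 1/9
  weight(Z=3) = 2/9
  weight(Z=4) = 1/12
Total weight = 1/9 + 2/9 + 1/12 = 5/12
P(Z=2 | obs) = 1/9 / 5/12 = 4/15
P(Z=3 | obs) = 2/9 / 5/12 = 8/15
P(Z=4 | obs) = 1/12 / 5/12 = 1/5

P(Z = 4 | obs) = 1/5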